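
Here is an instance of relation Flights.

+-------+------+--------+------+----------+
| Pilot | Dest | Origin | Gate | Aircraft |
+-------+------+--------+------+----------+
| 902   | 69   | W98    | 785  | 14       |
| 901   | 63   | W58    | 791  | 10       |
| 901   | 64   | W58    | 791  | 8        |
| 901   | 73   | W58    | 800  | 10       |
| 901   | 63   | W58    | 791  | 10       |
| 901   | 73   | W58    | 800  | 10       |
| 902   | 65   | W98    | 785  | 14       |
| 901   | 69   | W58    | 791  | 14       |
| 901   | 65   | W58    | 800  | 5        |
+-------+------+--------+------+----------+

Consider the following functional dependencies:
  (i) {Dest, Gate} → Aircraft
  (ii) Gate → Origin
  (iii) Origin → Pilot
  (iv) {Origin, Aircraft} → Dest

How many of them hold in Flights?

3

(i) {Dest, Gate} → Aircraft: every LHS value maps to a single RHS value — holds.
(ii) Gate → Origin: every LHS value maps to a single RHS value — holds.
(iii) Origin → Pilot: every LHS value maps to a single RHS value — holds.
(iv) {Origin, Aircraft} → Dest: (Origin=W98, Aircraft=14): 2 rows → Dest takes values {69, 65} — violation; (Origin=W58, Aircraft=10): 4 rows → Dest takes values {63, 73} — violation — fails.
3 of the 4 dependencies hold.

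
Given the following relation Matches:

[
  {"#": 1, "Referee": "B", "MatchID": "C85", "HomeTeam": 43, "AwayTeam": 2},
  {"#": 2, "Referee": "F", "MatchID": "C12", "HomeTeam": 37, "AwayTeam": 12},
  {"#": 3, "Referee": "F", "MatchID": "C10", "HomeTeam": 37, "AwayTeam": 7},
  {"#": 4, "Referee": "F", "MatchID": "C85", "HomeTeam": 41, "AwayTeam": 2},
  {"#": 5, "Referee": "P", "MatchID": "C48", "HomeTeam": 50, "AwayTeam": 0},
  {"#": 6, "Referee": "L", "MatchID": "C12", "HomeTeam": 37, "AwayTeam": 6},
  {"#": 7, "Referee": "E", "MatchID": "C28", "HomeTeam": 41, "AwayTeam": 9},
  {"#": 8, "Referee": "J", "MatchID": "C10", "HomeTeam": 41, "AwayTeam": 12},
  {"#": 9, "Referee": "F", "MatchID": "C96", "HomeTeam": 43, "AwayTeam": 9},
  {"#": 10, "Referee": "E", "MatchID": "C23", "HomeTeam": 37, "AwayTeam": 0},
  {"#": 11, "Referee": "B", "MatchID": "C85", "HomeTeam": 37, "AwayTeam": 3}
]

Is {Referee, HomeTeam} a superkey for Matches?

No

Rows 2 and 3 have the same {Referee, HomeTeam} value (Referee=F, HomeTeam=37) but are distinct tuples, so {Referee, HomeTeam} does not determine every attribute — not a superkey.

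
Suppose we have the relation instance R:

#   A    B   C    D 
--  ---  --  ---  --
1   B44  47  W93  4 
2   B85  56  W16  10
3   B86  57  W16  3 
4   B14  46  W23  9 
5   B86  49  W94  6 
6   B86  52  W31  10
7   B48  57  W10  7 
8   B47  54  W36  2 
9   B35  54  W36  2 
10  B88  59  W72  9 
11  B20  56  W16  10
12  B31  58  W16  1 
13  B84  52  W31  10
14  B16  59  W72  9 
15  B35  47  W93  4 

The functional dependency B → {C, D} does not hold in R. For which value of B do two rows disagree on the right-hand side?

57

B=47: rows 1, 15 → {C,D} = (W93, 4), (W93, 4) ✓
B=56: rows 2, 11 → {C,D} = (W16, 10), (W16, 10) ✓
B=57: rows 3, 7 → {C,D} takes values {(W16, 3), (W10, 7)} — violation
B=46: row 4 → {C,D} = (W23, 9) ✓
B=49: row 5 → {C,D} = (W94, 6) ✓
B=52: rows 6, 13 → {C,D} = (W31, 10), (W31, 10) ✓
B=54: rows 8, 9 → {C,D} = (W36, 2), (W36, 2) ✓
B=59: rows 10, 14 → {C,D} = (W72, 9), (W72, 9) ✓
B=58: row 12 → {C,D} = (W16, 1) ✓
The only B value with inconsistent RHS is B=57.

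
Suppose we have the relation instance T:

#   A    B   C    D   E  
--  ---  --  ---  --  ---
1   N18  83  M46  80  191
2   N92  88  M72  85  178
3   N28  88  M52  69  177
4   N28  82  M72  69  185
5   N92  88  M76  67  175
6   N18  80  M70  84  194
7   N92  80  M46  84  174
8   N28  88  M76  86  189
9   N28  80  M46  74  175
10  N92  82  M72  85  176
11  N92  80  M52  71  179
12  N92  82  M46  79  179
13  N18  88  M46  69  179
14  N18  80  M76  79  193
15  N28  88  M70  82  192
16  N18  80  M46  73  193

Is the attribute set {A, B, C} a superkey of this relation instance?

All 16 rows have distinct {A, B, C} values, so {A, B, C} → (all attributes) holds and {A, B, C} is a superkey.

Yes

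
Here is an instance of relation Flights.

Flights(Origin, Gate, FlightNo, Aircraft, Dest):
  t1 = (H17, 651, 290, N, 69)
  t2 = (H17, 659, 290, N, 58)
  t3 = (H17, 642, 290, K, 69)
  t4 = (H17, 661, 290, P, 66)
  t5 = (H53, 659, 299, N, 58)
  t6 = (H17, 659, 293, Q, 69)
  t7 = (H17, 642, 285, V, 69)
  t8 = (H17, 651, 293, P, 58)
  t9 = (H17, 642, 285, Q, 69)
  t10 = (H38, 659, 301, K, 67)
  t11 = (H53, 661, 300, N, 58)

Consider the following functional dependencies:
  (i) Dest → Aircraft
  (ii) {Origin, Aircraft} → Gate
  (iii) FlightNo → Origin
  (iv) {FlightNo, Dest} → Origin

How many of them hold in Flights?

(i) Dest → Aircraft: Dest=69: rows 1, 3, 6, 7, 9 → Aircraft takes values {N, K, Q, V} — violation; Dest=58: rows 2, 5, 8, 11 → Aircraft takes values {N, P} — violation — fails.
(ii) {Origin, Aircraft} → Gate: (Origin=H17, Aircraft=N): rows 1, 2 → Gate takes values {651, 659} — violation; (Origin=H17, Aircraft=P): rows 4, 8 → Gate takes values {661, 651} — violation; (Origin=H53, Aircraft=N): rows 5, 11 → Gate takes values {659, 661} — violation; (Origin=H17, Aircraft=Q): rows 6, 9 → Gate takes values {659, 642} — violation — fails.
(iii) FlightNo → Origin: every LHS value maps to a single RHS value — holds.
(iv) {FlightNo, Dest} → Origin: every LHS value maps to a single RHS value — holds.
2 of the 4 dependencies hold.

2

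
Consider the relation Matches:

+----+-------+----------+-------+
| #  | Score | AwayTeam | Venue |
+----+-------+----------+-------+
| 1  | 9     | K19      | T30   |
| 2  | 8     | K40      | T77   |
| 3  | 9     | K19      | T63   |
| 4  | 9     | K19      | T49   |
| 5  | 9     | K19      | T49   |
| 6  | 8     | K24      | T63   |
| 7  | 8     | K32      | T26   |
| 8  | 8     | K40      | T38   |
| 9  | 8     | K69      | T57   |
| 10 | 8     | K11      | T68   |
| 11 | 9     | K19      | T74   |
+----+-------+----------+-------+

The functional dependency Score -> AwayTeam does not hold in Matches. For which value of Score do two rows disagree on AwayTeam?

Score=9: rows 1, 3, 4, 5, 11 → AwayTeam = K19, K19, K19, K19, K19 ✓
Score=8: rows 2, 6, 7, 8, 9, 10 → AwayTeam takes values {K40, K24, K32, K69, K11} — violation
The only Score value with inconsistent AwayTeam is Score=8.

8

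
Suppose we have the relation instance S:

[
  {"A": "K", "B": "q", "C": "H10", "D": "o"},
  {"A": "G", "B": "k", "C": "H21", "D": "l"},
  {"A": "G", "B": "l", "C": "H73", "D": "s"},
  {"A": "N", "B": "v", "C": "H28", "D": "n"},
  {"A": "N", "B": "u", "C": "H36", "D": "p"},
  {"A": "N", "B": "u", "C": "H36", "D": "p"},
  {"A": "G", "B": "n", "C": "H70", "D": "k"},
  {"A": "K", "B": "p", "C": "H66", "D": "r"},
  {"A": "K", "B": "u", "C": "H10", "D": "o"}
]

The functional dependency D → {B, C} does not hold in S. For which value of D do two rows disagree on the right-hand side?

D=o: 2 rows → {B,C} takes values {(q, H10), (u, H10)} — violation
D=l: 1 row → {B,C} = (k, H21) ✓
D=s: 1 row → {B,C} = (l, H73) ✓
D=n: 1 row → {B,C} = (v, H28) ✓
D=p: 2 rows → {B,C} = (u, H36), (u, H36) ✓
D=k: 1 row → {B,C} = (n, H70) ✓
D=r: 1 row → {B,C} = (p, H66) ✓
The only D value with inconsistent RHS is D=o.

o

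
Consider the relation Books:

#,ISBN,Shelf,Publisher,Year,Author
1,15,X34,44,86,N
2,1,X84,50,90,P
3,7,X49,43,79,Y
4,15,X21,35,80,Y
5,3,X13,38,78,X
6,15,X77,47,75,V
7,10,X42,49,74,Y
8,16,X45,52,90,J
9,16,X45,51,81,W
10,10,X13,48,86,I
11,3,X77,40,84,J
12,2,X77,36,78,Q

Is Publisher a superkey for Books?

Yes

All 12 rows have distinct Publisher values, so Publisher → (all attributes) holds and Publisher is a superkey.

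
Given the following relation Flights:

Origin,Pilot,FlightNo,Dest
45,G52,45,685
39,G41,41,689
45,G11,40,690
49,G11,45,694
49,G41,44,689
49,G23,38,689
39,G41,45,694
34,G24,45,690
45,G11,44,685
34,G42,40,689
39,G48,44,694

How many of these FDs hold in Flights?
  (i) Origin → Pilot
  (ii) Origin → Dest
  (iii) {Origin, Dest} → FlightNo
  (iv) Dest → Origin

(i) Origin → Pilot: Origin=45: 3 rows → Pilot takes values {G52, G11} — violation; Origin=39: 3 rows → Pilot takes values {G41, G48} — violation; Origin=49: 3 rows → Pilot takes values {G11, G41, G23} — violation; Origin=34: 2 rows → Pilot takes values {G24, G42} — violation — fails.
(ii) Origin → Dest: Origin=45: 3 rows → Dest takes values {685, 690} — violation; Origin=39: 3 rows → Dest takes values {689, 694} — violation; Origin=49: 3 rows → Dest takes values {694, 689} — violation; Origin=34: 2 rows → Dest takes values {690, 689} — violation — fails.
(iii) {Origin, Dest} → FlightNo: (Origin=45, Dest=685): 2 rows → FlightNo takes values {45, 44} — violation; (Origin=49, Dest=689): 2 rows → FlightNo takes values {44, 38} — violation; (Origin=39, Dest=694): 2 rows → FlightNo takes values {45, 44} — violation — fails.
(iv) Dest → Origin: Dest=689: 4 rows → Origin takes values {39, 49, 34} — violation; Dest=690: 2 rows → Origin takes values {45, 34} — violation; Dest=694: 3 rows → Origin takes values {49, 39} — violation — fails.
None of the 4 dependencies hold.

0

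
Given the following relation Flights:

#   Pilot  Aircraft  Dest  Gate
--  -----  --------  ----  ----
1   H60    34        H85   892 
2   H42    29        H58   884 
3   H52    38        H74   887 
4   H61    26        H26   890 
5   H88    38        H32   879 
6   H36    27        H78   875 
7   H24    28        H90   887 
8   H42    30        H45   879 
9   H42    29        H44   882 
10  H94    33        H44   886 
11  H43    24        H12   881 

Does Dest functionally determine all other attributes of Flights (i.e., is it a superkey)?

Rows 9 and 10 have the same Dest value Dest=H44 but are distinct tuples, so Dest does not determine every attribute — not a superkey.

No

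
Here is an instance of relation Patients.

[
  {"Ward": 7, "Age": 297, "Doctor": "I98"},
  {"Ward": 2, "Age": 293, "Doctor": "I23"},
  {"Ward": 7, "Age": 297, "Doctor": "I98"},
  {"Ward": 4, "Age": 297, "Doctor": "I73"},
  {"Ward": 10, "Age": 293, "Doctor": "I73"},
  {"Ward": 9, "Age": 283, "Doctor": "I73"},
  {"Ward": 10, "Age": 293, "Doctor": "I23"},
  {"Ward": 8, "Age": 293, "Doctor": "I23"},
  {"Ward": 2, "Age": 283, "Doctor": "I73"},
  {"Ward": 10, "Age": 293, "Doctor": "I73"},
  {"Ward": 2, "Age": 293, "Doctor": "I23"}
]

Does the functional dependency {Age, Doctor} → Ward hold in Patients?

No

(Age=297, Doctor=I98): 2 rows → Ward = 7, 7 ✓
(Age=293, Doctor=I23): 4 rows → Ward takes values {2, 10, 8} — violation
(Age=297, Doctor=I73): 1 row → Ward = 4 ✓
(Age=293, Doctor=I73): 2 rows → Ward = 10, 10 ✓
(Age=283, Doctor=I73): 2 rows → Ward takes values {9, 2} — violation
Two rows agree on {Age, Doctor} but differ on Ward, so {Age, Doctor} → Ward does not hold.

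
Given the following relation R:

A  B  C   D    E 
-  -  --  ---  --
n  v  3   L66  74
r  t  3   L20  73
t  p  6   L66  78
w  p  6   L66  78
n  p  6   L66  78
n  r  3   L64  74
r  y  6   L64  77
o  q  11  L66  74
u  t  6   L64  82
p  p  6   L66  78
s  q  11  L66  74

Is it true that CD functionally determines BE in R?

No

(C=3, D=L66): 1 row → {B,E} = (v, 74) ✓
(C=3, D=L20): 1 row → {B,E} = (t, 73) ✓
(C=6, D=L66): 4 rows → {B,E} = (p, 78), (p, 78), (p, 78), (p, 78) ✓
(C=3, D=L64): 1 row → {B,E} = (r, 74) ✓
(C=6, D=L64): 2 rows → {B,E} takes values {(y, 77), (t, 82)} — violation
(C=11, D=L66): 2 rows → {B,E} = (q, 74), (q, 74) ✓
Two rows agree on CD but differ on BE, so CD -> BE does not hold.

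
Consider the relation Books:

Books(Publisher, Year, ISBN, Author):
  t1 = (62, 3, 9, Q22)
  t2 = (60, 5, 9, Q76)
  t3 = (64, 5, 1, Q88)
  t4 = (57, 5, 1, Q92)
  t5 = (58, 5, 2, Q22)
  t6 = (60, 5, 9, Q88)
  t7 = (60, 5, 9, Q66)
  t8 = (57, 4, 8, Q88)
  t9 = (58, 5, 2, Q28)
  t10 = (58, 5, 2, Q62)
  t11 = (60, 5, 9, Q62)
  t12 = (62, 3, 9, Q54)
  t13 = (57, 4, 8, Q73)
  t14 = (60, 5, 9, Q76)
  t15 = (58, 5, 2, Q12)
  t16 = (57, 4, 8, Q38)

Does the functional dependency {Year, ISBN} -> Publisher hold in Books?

(Year=3, ISBN=9): rows 1, 12 → Publisher = 62, 62 ✓
(Year=5, ISBN=9): rows 2, 6, 7, 11, 14 → Publisher = 60, 60, 60, 60, 60 ✓
(Year=5, ISBN=1): rows 3, 4 → Publisher takes values {64, 57} — violation
(Year=5, ISBN=2): rows 5, 9, 10, 15 → Publisher = 58, 58, 58, 58 ✓
(Year=4, ISBN=8): rows 8, 13, 16 → Publisher = 57, 57, 57 ✓
Two rows agree on {Year, ISBN} but differ on Publisher, so {Year, ISBN} -> Publisher does not hold.

No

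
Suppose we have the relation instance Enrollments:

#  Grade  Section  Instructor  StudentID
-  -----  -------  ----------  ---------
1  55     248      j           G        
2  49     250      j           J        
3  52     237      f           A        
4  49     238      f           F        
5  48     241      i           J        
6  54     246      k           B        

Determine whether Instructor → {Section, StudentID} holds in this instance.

Instructor=j: rows 1, 2 → {Section,StudentID} takes values {(248, G), (250, J)} — violation
Instructor=f: rows 3, 4 → {Section,StudentID} takes values {(237, A), (238, F)} — violation
Instructor=i: row 5 → {Section,StudentID} = (241, J) ✓
Instructor=k: row 6 → {Section,StudentID} = (246, B) ✓
Two rows agree on Instructor but differ on {Section, StudentID}, so Instructor → {Section, StudentID} does not hold.

No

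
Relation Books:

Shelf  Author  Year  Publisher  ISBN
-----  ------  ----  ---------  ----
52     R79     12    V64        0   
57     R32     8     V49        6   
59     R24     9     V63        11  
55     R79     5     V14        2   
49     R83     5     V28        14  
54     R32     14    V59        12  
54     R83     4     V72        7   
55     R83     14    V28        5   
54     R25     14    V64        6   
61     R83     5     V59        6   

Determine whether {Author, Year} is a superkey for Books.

Two distinct rows share (Author=R83, Year=5), so {Author, Year} does not determine every attribute — not a superkey.

No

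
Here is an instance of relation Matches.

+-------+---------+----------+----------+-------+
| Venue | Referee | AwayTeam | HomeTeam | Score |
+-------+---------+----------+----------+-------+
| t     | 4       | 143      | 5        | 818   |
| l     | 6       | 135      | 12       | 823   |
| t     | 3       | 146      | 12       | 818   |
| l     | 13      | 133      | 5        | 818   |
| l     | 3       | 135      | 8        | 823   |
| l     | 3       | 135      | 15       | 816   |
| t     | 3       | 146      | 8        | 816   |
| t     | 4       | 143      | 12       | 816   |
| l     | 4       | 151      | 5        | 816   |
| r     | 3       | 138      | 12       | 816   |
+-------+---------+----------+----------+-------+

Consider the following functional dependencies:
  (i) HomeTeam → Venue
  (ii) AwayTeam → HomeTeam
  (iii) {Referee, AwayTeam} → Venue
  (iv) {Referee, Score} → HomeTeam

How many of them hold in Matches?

(i) HomeTeam → Venue: HomeTeam=5: 3 rows → Venue takes values {t, l} — violation; HomeTeam=12: 4 rows → Venue takes values {l, t, r} — violation; HomeTeam=8: 2 rows → Venue takes values {l, t} — violation — fails.
(ii) AwayTeam → HomeTeam: AwayTeam=143: 2 rows → HomeTeam takes values {5, 12} — violation; AwayTeam=135: 3 rows → HomeTeam takes values {12, 8, 15} — violation; AwayTeam=146: 2 rows → HomeTeam takes values {12, 8} — violation — fails.
(iii) {Referee, AwayTeam} → Venue: every LHS value maps to a single RHS value — holds.
(iv) {Referee, Score} → HomeTeam: (Referee=3, Score=816): 3 rows → HomeTeam takes values {15, 8, 12} — violation; (Referee=4, Score=816): 2 rows → HomeTeam takes values {12, 5} — violation — fails.
1 of the 4 dependencies holds.

1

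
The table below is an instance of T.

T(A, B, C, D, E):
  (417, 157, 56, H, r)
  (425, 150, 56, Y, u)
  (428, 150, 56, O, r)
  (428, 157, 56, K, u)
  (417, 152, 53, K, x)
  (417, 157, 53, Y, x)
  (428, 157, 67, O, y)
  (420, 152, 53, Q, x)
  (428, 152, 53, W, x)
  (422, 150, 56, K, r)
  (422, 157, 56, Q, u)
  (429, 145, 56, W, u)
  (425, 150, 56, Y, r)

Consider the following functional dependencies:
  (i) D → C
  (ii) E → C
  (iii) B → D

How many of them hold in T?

1

(i) D → C: D=Y: 3 rows → C takes values {56, 53} — violation; D=O: 2 rows → C takes values {56, 67} — violation; D=K: 3 rows → C takes values {56, 53} — violation; D=Q: 2 rows → C takes values {53, 56} — violation; D=W: 2 rows → C takes values {53, 56} — violation — fails.
(ii) E → C: every LHS value maps to a single RHS value — holds.
(iii) B → D: B=157: 5 rows → D takes values {H, K, Y, O, Q} — violation; B=150: 4 rows → D takes values {Y, O, K} — violation; B=152: 3 rows → D takes values {K, Q, W} — violation — fails.
1 of the 3 dependencies holds.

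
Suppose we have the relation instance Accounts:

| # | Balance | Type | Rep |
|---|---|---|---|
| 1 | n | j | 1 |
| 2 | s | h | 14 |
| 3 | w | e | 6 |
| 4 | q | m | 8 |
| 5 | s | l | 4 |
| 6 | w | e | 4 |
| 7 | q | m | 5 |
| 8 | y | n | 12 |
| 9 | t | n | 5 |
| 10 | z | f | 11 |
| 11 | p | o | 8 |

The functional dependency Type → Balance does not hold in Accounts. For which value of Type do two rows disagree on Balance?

n

Type=j: row 1 → Balance = n ✓
Type=h: row 2 → Balance = s ✓
Type=e: rows 3, 6 → Balance = w, w ✓
Type=m: rows 4, 7 → Balance = q, q ✓
Type=l: row 5 → Balance = s ✓
Type=n: rows 8, 9 → Balance takes values {y, t} — violation
Type=f: row 10 → Balance = z ✓
Type=o: row 11 → Balance = p ✓
The only Type value with inconsistent Balance is Type=n.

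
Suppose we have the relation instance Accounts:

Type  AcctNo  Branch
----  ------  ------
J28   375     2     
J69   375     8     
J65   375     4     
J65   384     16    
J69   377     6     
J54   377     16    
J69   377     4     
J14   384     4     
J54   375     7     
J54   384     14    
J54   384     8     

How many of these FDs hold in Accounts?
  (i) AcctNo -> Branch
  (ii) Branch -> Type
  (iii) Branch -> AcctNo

(i) AcctNo -> Branch: AcctNo=375: 4 rows → Branch takes values {2, 8, 4, 7} — violation; AcctNo=384: 4 rows → Branch takes values {16, 4, 14, 8} — violation; AcctNo=377: 3 rows → Branch takes values {6, 16, 4} — violation — fails.
(ii) Branch -> Type: Branch=8: 2 rows → Type takes values {J69, J54} — violation; Branch=4: 3 rows → Type takes values {J65, J69, J14} — violation; Branch=16: 2 rows → Type takes values {J65, J54} — violation — fails.
(iii) Branch -> AcctNo: Branch=8: 2 rows → AcctNo takes values {375, 384} — violation; Branch=4: 3 rows → AcctNo takes values {375, 377, 384} — violation; Branch=16: 2 rows → AcctNo takes values {384, 377} — violation — fails.
None of the 3 dependencies hold.

0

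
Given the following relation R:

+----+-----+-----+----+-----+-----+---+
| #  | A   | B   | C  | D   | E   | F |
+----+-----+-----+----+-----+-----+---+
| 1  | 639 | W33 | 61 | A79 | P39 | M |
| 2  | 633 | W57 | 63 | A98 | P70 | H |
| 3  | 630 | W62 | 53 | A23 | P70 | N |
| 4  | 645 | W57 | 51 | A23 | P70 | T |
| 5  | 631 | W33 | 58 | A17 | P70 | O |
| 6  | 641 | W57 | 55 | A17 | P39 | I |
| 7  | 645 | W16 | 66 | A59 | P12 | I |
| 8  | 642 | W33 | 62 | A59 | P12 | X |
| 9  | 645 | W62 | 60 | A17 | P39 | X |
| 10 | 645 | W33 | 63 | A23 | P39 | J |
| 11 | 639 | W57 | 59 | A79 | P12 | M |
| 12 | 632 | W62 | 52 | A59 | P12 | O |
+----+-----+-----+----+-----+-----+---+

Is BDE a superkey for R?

Yes

All 12 rows have distinct BDE values, so BDE → (all attributes) holds and BDE is a superkey.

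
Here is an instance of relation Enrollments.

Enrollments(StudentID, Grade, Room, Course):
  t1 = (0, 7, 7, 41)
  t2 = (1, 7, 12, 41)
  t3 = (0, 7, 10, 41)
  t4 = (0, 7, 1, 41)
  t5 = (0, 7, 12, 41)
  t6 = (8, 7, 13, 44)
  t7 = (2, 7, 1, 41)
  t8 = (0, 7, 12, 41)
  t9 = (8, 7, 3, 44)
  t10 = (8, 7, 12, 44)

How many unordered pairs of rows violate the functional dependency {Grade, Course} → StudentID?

11

(Grade=7, Course=41): violating pairs (1,2), (1,7), (2,3), (2,4), (2,5), (2,7), (2,8), (3,7), (4,7), (5,7), (7,8) — 11 pairs.
(Grade=7, Course=44): all 3 rows agree on StudentID — 0 pairs.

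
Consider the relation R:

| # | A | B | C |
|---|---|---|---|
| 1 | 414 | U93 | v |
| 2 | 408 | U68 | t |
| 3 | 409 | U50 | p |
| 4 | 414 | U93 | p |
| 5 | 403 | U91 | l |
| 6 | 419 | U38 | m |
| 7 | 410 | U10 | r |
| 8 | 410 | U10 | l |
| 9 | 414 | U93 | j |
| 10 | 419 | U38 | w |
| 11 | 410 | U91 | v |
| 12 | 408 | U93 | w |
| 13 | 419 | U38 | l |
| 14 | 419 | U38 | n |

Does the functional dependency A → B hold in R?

A=414: rows 1, 4, 9 → B = U93, U93, U93 ✓
A=408: rows 2, 12 → B takes values {U68, U93} — violation
A=409: row 3 → B = U50 ✓
A=403: row 5 → B = U91 ✓
A=419: rows 6, 10, 13, 14 → B = U38, U38, U38, U38 ✓
A=410: rows 7, 8, 11 → B takes values {U10, U91} — violation
Two rows agree on A but differ on B, so A → B does not hold.

No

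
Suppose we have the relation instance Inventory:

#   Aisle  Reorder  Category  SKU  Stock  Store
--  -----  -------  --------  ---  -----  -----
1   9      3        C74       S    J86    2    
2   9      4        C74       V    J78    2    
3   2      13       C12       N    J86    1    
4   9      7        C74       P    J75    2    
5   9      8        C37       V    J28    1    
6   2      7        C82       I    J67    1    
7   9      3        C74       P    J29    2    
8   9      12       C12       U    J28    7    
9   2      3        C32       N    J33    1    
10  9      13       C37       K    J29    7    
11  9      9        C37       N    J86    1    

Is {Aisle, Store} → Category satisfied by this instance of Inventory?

No

(Aisle=9, Store=2): rows 1, 2, 4, 7 → Category = C74, C74, C74, C74 ✓
(Aisle=2, Store=1): rows 3, 6, 9 → Category takes values {C12, C82, C32} — violation
(Aisle=9, Store=1): rows 5, 11 → Category = C37, C37 ✓
(Aisle=9, Store=7): rows 8, 10 → Category takes values {C12, C37} — violation
Two rows agree on {Aisle, Store} but differ on Category, so {Aisle, Store} → Category does not hold.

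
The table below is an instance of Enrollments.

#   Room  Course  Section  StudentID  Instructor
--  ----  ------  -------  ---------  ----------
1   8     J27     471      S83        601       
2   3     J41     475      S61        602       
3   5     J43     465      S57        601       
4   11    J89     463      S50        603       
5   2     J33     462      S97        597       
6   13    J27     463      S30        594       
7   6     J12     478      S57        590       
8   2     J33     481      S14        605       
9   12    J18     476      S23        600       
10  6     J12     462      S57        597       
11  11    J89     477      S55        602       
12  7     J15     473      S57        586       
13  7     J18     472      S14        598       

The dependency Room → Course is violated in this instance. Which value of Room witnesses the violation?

Room=8: row 1 → Course = J27 ✓
Room=3: row 2 → Course = J41 ✓
Room=5: row 3 → Course = J43 ✓
Room=11: rows 4, 11 → Course = J89, J89 ✓
Room=2: rows 5, 8 → Course = J33, J33 ✓
Room=13: row 6 → Course = J27 ✓
Room=6: rows 7, 10 → Course = J12, J12 ✓
Room=12: row 9 → Course = J18 ✓
Room=7: rows 12, 13 → Course takes values {J15, J18} — violation
The only Room value with inconsistent Course is Room=7.

7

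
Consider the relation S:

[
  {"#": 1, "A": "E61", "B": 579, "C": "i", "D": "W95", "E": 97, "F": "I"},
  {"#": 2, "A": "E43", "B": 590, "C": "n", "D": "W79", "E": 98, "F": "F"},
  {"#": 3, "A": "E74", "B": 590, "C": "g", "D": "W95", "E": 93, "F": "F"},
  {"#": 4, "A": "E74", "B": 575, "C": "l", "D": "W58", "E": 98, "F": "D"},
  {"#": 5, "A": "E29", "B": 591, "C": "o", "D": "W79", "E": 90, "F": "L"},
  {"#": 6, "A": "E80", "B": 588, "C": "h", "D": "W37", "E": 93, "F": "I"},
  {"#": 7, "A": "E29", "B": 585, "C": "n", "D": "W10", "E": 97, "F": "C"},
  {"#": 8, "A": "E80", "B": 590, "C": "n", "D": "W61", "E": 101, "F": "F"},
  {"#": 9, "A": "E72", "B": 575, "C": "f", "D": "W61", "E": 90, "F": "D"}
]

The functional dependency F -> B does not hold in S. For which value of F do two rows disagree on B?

I

F=I: rows 1, 6 → B takes values {579, 588} — violation
F=F: rows 2, 3, 8 → B = 590, 590, 590 ✓
F=D: rows 4, 9 → B = 575, 575 ✓
F=L: row 5 → B = 591 ✓
F=C: row 7 → B = 585 ✓
The only F value with inconsistent B is F=I.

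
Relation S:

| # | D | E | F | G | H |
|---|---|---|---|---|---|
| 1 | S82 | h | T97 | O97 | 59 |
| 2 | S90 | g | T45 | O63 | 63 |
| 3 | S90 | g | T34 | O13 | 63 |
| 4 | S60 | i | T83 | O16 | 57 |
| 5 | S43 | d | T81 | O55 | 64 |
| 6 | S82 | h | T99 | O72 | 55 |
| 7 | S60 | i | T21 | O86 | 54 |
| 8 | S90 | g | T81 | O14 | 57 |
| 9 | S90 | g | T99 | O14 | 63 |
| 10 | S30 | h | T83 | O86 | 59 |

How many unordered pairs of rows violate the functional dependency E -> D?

E=h: violating pairs (1,10), (6,10) — 2 pairs.
E=g: all 4 rows agree on D — 0 pairs.
E=i: all 2 rows agree on D — 0 pairs.

2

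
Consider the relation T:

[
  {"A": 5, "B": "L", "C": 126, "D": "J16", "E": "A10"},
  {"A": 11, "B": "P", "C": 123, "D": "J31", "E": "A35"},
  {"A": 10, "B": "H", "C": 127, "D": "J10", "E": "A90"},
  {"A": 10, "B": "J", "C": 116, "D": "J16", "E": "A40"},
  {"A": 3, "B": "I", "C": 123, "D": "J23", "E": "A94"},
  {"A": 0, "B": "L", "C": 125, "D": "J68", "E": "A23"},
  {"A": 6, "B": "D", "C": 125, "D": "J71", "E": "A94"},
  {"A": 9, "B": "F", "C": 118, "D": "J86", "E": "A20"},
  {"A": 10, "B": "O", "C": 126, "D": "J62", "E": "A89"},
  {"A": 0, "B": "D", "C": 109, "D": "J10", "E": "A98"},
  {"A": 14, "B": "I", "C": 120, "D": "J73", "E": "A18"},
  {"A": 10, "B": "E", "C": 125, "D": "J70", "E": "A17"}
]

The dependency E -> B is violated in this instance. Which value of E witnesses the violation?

A94

E=A10: 1 row → B = L ✓
E=A35: 1 row → B = P ✓
E=A90: 1 row → B = H ✓
E=A40: 1 row → B = J ✓
E=A94: 2 rows → B takes values {I, D} — violation
E=A23: 1 row → B = L ✓
E=A20: 1 row → B = F ✓
E=A89: 1 row → B = O ✓
E=A98: 1 row → B = D ✓
E=A18: 1 row → B = I ✓
E=A17: 1 row → B = E ✓
The only E value with inconsistent B is E=A94.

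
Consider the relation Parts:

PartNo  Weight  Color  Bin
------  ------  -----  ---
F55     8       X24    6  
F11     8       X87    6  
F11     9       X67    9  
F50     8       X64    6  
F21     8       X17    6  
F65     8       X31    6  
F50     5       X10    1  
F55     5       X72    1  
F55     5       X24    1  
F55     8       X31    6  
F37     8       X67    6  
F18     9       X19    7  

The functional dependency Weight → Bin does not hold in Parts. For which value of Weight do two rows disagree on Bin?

9

Weight=8: 7 rows → Bin = 6, 6, 6, 6, 6, 6, 6 ✓
Weight=9: 2 rows → Bin takes values {9, 7} — violation
Weight=5: 3 rows → Bin = 1, 1, 1 ✓
The only Weight value with inconsistent Bin is Weight=9.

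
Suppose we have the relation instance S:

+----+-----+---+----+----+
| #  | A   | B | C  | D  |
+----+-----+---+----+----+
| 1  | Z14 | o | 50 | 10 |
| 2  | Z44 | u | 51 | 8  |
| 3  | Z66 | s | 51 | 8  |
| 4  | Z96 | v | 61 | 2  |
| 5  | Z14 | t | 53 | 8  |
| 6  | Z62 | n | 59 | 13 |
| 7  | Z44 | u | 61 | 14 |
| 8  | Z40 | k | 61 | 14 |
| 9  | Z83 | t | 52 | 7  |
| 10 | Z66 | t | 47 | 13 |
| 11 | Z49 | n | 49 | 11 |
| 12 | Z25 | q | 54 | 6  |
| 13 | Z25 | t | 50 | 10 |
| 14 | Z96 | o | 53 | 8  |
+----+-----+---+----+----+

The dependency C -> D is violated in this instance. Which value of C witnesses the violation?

61

C=50: rows 1, 13 → D = 10, 10 ✓
C=51: rows 2, 3 → D = 8, 8 ✓
C=61: rows 4, 7, 8 → D takes values {2, 14} — violation
C=53: rows 5, 14 → D = 8, 8 ✓
C=59: row 6 → D = 13 ✓
C=52: row 9 → D = 7 ✓
C=47: row 10 → D = 13 ✓
C=49: row 11 → D = 11 ✓
C=54: row 12 → D = 6 ✓
The only C value with inconsistent D is C=61.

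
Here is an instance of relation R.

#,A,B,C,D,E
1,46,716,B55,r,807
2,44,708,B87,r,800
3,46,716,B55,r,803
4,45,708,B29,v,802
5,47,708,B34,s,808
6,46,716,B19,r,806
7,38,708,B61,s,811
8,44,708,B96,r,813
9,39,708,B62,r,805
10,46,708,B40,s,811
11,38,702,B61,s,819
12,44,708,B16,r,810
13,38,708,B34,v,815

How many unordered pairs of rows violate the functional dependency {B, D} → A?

(B=716, D=r): all 3 rows agree on A — 0 pairs.
(B=708, D=r): violating pairs (2,9), (8,9), (9,12) — 3 pairs.
(B=708, D=v): violating pairs (4,13) — 1 pair.
(B=708, D=s): violating pairs (5,7), (5,10), (7,10) — 3 pairs.

7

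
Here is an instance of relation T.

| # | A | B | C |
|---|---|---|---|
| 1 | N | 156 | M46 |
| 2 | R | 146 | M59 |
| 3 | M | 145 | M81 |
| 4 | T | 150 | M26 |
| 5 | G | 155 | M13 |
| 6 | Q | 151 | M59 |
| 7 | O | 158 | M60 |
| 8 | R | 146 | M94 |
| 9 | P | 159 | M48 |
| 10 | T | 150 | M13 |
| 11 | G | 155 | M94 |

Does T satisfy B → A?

Yes

B=156: row 1 → A = N ✓
B=146: rows 2, 8 → A = R, R ✓
B=145: row 3 → A = M ✓
B=150: rows 4, 10 → A = T, T ✓
B=155: rows 5, 11 → A = G, G ✓
B=151: row 6 → A = Q ✓
B=158: row 7 → A = O ✓
B=159: row 9 → A = P ✓
Every B value is associated with a single A value, so B → A holds.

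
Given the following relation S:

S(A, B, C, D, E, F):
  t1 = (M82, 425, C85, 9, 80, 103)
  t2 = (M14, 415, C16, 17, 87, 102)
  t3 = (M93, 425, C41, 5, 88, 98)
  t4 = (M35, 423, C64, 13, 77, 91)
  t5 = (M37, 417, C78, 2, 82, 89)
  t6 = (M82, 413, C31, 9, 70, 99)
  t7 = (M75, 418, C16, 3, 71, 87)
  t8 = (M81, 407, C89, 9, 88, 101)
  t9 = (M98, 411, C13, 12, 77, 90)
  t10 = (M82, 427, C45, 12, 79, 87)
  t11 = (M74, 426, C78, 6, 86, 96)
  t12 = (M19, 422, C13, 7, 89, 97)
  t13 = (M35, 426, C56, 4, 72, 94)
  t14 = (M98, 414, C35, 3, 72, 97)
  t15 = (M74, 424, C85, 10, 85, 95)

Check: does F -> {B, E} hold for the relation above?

No

F=103: row 1 → {B,E} = (425, 80) ✓
F=102: row 2 → {B,E} = (415, 87) ✓
F=98: row 3 → {B,E} = (425, 88) ✓
F=91: row 4 → {B,E} = (423, 77) ✓
F=89: row 5 → {B,E} = (417, 82) ✓
F=99: row 6 → {B,E} = (413, 70) ✓
F=87: rows 7, 10 → {B,E} takes values {(418, 71), (427, 79)} — violation
F=101: row 8 → {B,E} = (407, 88) ✓
F=90: row 9 → {B,E} = (411, 77) ✓
F=96: row 11 → {B,E} = (426, 86) ✓
F=97: rows 12, 14 → {B,E} takes values {(422, 89), (414, 72)} — violation
F=94: row 13 → {B,E} = (426, 72) ✓
F=95: row 15 → {B,E} = (424, 85) ✓
Two rows agree on F but differ on {B, E}, so F -> {B, E} does not hold.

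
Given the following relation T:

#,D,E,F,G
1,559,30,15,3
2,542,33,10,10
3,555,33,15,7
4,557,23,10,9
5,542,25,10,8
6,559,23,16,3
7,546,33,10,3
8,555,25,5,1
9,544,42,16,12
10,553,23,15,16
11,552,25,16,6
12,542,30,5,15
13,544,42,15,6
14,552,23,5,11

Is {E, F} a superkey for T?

No

Rows 2 and 7 have the same {E, F} value (E=33, F=10) but are distinct tuples, so {E, F} does not determine every attribute — not a superkey.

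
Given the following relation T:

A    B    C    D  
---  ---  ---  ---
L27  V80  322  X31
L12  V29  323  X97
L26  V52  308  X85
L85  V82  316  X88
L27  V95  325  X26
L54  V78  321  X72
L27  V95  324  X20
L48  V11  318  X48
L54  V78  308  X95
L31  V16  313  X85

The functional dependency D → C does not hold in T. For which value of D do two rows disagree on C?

D=X31: 1 row → C = 322 ✓
D=X97: 1 row → C = 323 ✓
D=X85: 2 rows → C takes values {308, 313} — violation
D=X88: 1 row → C = 316 ✓
D=X26: 1 row → C = 325 ✓
D=X72: 1 row → C = 321 ✓
D=X20: 1 row → C = 324 ✓
D=X48: 1 row → C = 318 ✓
D=X95: 1 row → C = 308 ✓
The only D value with inconsistent C is D=X85.

X85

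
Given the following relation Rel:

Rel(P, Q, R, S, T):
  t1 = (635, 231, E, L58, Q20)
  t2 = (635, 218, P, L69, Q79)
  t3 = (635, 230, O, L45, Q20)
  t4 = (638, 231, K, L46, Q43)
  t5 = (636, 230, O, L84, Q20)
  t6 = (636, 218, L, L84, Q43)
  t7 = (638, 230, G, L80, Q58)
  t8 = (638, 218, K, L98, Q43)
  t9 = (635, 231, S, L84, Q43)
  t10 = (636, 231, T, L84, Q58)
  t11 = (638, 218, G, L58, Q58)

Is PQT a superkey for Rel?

All 11 rows have distinct PQT values, so PQT → (all attributes) holds and PQT is a superkey.

Yes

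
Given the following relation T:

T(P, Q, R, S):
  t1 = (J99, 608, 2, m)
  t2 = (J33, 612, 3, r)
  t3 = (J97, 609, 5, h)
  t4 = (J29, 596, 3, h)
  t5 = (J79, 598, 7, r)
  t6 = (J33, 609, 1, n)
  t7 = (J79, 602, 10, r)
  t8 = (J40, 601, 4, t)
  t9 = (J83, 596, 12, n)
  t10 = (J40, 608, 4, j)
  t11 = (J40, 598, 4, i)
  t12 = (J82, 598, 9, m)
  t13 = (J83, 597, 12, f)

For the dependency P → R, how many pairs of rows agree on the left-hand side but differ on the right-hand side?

2

P=J33: violating pairs (2,6) — 1 pair.
P=J79: violating pairs (5,7) — 1 pair.
P=J40: all 3 rows agree on R — 0 pairs.
P=J83: all 2 rows agree on R — 0 pairs.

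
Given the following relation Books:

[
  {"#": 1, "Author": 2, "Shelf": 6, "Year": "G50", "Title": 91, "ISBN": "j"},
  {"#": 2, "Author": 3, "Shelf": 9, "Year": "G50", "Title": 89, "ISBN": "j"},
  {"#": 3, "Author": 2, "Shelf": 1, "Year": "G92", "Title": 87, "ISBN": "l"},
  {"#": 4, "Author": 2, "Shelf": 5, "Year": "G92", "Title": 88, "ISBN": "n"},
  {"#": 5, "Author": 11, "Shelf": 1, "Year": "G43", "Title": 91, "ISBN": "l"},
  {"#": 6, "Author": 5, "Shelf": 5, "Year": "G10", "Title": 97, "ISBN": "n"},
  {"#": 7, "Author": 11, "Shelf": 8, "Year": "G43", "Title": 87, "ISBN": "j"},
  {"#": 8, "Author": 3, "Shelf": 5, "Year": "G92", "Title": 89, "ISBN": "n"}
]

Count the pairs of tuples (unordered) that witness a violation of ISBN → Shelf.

3

ISBN=j: violating pairs (1,2), (1,7), (2,7) — 3 pairs.
ISBN=l: all 2 rows agree on Shelf — 0 pairs.
ISBN=n: all 3 rows agree on Shelf — 0 pairs.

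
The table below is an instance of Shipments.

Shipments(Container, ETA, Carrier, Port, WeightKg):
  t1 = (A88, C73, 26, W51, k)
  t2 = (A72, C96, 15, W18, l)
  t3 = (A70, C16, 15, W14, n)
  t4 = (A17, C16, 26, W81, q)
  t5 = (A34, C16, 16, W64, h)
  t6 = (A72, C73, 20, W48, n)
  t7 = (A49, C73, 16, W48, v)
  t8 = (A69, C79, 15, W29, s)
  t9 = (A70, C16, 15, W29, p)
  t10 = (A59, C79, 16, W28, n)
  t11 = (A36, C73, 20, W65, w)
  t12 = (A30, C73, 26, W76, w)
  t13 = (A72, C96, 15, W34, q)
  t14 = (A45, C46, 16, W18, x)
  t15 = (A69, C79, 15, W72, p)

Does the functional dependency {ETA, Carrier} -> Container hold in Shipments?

(ETA=C73, Carrier=26): rows 1, 12 → Container takes values {A88, A30} — violation
(ETA=C96, Carrier=15): rows 2, 13 → Container = A72, A72 ✓
(ETA=C16, Carrier=15): rows 3, 9 → Container = A70, A70 ✓
(ETA=C16, Carrier=26): row 4 → Container = A17 ✓
(ETA=C16, Carrier=16): row 5 → Container = A34 ✓
(ETA=C73, Carrier=20): rows 6, 11 → Container takes values {A72, A36} — violation
(ETA=C73, Carrier=16): row 7 → Container = A49 ✓
(ETA=C79, Carrier=15): rows 8, 15 → Container = A69, A69 ✓
(ETA=C79, Carrier=16): row 10 → Container = A59 ✓
(ETA=C46, Carrier=16): row 14 → Container = A45 ✓
Two rows agree on {ETA, Carrier} but differ on Container, so {ETA, Carrier} -> Container does not hold.

No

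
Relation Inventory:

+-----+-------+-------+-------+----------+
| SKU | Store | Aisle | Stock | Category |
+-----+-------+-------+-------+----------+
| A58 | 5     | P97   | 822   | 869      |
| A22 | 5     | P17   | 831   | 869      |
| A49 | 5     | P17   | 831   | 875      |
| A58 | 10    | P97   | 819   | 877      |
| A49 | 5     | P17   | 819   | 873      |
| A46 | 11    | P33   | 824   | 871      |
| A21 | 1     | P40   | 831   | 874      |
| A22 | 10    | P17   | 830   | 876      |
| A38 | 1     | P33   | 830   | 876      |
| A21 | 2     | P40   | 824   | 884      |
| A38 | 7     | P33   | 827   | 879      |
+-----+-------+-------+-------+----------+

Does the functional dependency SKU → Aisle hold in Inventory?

SKU=A58: 2 rows → Aisle = P97, P97 ✓
SKU=A22: 2 rows → Aisle = P17, P17 ✓
SKU=A49: 2 rows → Aisle = P17, P17 ✓
SKU=A46: 1 row → Aisle = P33 ✓
SKU=A21: 2 rows → Aisle = P40, P40 ✓
SKU=A38: 2 rows → Aisle = P33, P33 ✓
Every SKU value is associated with a single Aisle value, so SKU → Aisle holds.

Yes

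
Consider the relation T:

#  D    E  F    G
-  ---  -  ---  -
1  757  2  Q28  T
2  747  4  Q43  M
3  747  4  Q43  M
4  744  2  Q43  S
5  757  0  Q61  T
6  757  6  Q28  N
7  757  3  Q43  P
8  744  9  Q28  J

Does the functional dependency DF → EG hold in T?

No

(D=757, F=Q28): rows 1, 6 → {E,G} takes values {(2, T), (6, N)} — violation
(D=747, F=Q43): rows 2, 3 → {E,G} = (4, M), (4, M) ✓
(D=744, F=Q43): row 4 → {E,G} = (2, S) ✓
(D=757, F=Q61): row 5 → {E,G} = (0, T) ✓
(D=757, F=Q43): row 7 → {E,G} = (3, P) ✓
(D=744, F=Q28): row 8 → {E,G} = (9, J) ✓
Two rows agree on DF but differ on EG, so DF → EG does not hold.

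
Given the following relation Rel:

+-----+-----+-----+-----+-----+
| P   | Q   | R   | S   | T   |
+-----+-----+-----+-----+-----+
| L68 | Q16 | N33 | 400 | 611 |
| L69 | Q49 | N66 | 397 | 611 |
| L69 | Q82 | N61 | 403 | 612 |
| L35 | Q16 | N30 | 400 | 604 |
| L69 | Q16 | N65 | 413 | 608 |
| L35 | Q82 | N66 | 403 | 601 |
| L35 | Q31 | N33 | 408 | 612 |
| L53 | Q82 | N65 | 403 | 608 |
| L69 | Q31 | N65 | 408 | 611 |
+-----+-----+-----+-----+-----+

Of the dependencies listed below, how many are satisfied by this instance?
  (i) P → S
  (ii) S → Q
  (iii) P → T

(i) P → S: P=L69: 4 rows → S takes values {397, 403, 413, 408} — violation; P=L35: 3 rows → S takes values {400, 403, 408} — violation — fails.
(ii) S → Q: every LHS value maps to a single RHS value — holds.
(iii) P → T: P=L69: 4 rows → T takes values {611, 612, 608} — violation; P=L35: 3 rows → T takes values {604, 601, 612} — violation — fails.
1 of the 3 dependencies holds.

1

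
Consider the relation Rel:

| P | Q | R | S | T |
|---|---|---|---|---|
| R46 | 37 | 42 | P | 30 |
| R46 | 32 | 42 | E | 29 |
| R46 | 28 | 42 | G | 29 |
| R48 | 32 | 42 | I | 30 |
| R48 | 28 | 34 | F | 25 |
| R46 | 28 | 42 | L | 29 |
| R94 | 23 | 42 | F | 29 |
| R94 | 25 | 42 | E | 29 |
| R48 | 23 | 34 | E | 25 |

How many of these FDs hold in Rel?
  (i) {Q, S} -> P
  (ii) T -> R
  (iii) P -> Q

2

(i) {Q, S} -> P: every LHS value maps to a single RHS value — holds.
(ii) T -> R: every LHS value maps to a single RHS value — holds.
(iii) P -> Q: P=R46: 4 rows → Q takes values {37, 32, 28} — violation; P=R48: 3 rows → Q takes values {32, 28, 23} — violation; P=R94: 2 rows → Q takes values {23, 25} — violation — fails.
2 of the 3 dependencies hold.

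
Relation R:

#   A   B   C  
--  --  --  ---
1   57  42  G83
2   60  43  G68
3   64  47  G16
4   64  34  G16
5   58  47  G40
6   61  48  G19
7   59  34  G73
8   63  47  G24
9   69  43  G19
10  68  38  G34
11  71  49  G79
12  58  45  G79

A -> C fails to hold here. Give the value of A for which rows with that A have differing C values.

A=57: row 1 → C = G83 ✓
A=60: row 2 → C = G68 ✓
A=64: rows 3, 4 → C = G16, G16 ✓
A=58: rows 5, 12 → C takes values {G40, G79} — violation
A=61: row 6 → C = G19 ✓
A=59: row 7 → C = G73 ✓
A=63: row 8 → C = G24 ✓
A=69: row 9 → C = G19 ✓
A=68: row 10 → C = G34 ✓
A=71: row 11 → C = G79 ✓
The only A value with inconsistent C is A=58.

58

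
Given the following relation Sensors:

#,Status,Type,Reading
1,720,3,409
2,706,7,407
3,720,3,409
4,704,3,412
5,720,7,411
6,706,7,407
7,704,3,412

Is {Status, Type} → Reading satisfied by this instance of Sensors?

(Status=720, Type=3): rows 1, 3 → Reading = 409, 409 ✓
(Status=706, Type=7): rows 2, 6 → Reading = 407, 407 ✓
(Status=704, Type=3): rows 4, 7 → Reading = 412, 412 ✓
(Status=720, Type=7): row 5 → Reading = 411 ✓
Every {Status, Type} value is associated with a single Reading value, so {Status, Type} → Reading holds.

Yes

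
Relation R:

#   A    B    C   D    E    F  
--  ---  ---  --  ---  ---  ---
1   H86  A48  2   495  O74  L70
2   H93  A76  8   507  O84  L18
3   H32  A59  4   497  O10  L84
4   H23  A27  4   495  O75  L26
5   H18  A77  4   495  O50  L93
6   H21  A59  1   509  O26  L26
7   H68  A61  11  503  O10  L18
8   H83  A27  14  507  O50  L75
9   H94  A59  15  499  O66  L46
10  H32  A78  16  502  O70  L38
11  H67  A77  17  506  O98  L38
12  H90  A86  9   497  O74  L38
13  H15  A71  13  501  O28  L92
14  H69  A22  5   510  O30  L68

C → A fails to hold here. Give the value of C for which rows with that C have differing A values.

4

C=2: row 1 → A = H86 ✓
C=8: row 2 → A = H93 ✓
C=4: rows 3, 4, 5 → A takes values {H32, H23, H18} — violation
C=1: row 6 → A = H21 ✓
C=11: row 7 → A = H68 ✓
C=14: row 8 → A = H83 ✓
C=15: row 9 → A = H94 ✓
C=16: row 10 → A = H32 ✓
C=17: row 11 → A = H67 ✓
C=9: row 12 → A = H90 ✓
C=13: row 13 → A = H15 ✓
C=5: row 14 → A = H69 ✓
The only C value with inconsistent A is C=4.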